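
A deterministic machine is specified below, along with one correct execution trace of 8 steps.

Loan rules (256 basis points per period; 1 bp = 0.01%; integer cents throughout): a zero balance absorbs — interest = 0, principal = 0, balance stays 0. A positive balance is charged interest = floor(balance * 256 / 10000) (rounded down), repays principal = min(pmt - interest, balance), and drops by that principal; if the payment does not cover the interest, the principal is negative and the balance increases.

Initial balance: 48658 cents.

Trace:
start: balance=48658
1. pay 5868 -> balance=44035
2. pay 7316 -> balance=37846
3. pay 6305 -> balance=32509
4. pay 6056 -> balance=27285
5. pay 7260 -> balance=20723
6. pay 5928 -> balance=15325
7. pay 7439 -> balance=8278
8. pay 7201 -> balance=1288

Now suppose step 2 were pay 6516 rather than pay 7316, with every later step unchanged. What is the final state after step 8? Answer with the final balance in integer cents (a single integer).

2221

(re-executing from step 2 with the substitution; state before step 2: balance=44035)
2. pay 6516 -> balance=38646
3. pay 6305 -> balance=33330
4. pay 6056 -> balance=28127
5. pay 7260 -> balance=21587
6. pay 5928 -> balance=16211
7. pay 7439 -> balance=9187
8. pay 7201 -> balance=2221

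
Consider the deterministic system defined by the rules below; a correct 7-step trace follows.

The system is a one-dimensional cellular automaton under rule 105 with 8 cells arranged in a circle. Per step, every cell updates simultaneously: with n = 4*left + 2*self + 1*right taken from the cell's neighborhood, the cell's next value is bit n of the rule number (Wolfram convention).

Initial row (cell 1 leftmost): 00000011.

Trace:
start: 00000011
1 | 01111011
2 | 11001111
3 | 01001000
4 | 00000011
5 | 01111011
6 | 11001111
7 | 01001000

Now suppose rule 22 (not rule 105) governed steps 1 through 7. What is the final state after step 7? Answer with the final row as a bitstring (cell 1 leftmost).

10000100

(re-executing steps 1..7 under rule 22; state before step 1: 00000011)
1 | 10000100
2 | 11001111
3 | 00110000
4 | 01001000
5 | 11111100
6 | 00000011
7 | 10000100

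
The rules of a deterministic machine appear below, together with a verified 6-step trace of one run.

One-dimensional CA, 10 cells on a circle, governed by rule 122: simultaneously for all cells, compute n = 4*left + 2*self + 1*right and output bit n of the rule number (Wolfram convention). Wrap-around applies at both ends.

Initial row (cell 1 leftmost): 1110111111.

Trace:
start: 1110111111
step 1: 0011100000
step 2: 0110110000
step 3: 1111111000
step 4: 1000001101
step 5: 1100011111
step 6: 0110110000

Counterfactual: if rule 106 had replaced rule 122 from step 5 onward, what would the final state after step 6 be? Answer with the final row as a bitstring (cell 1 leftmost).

(re-executing steps 5..6 under rule 106; state before step 5: 1000001101)
step 5: 1000011111
step 6: 1000110000

1000110000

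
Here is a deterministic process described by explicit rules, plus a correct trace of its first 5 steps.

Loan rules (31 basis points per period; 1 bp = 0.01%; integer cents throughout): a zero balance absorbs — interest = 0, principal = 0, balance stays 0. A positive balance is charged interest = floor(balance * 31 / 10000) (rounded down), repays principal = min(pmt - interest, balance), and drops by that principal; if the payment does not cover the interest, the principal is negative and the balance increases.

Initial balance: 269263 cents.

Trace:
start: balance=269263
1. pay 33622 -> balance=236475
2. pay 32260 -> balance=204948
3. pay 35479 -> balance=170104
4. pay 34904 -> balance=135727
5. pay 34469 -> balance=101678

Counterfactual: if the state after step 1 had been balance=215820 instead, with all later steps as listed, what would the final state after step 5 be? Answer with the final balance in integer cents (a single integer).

80766

state after step 1 := balance=215820
2. pay 32260 -> balance=184229
3. pay 35479 -> balance=149321
4. pay 34904 -> balance=114879
5. pay 34469 -> balance=80766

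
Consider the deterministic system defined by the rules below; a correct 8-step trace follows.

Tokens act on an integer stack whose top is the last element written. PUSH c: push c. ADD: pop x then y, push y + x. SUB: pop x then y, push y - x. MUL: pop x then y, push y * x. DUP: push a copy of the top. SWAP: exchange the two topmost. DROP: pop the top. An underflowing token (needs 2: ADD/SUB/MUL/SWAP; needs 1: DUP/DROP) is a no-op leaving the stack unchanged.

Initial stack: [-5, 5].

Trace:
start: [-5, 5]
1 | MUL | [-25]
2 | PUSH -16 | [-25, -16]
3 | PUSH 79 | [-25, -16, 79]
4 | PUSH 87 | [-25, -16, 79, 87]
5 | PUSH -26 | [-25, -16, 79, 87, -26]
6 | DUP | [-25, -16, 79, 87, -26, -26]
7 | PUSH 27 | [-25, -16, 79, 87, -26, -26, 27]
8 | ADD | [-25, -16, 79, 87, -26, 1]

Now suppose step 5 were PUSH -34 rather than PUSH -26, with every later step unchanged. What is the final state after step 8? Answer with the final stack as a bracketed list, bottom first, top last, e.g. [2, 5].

[-25, -16, 79, 87, -34, -7]

(re-executing from step 5 with the substitution; state before step 5: [-25, -16, 79, 87])
5 | PUSH -34 | [-25, -16, 79, 87, -34]
6 | DUP | [-25, -16, 79, 87, -34, -34]
7 | PUSH 27 | [-25, -16, 79, 87, -34, -34, 27]
8 | ADD | [-25, -16, 79, 87, -34, -7]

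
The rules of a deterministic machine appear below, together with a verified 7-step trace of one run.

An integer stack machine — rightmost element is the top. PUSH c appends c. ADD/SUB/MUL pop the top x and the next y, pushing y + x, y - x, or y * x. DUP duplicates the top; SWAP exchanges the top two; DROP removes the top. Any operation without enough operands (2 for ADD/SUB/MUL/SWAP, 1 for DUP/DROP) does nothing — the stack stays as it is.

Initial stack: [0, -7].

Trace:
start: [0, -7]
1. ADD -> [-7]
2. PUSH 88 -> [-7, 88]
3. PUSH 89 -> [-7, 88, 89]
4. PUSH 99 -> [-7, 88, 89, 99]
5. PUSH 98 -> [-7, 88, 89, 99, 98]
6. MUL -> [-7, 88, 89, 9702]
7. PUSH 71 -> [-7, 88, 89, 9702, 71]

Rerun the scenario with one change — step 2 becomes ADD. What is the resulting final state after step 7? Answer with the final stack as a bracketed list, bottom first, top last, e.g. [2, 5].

[-7, 89, 9702, 71]

(re-executing from step 2 with the substitution; state before step 2: [-7])
2. ADD -> [-7]
3. PUSH 89 -> [-7, 89]
4. PUSH 99 -> [-7, 89, 99]
5. PUSH 98 -> [-7, 89, 99, 98]
6. MUL -> [-7, 89, 9702]
7. PUSH 71 -> [-7, 89, 9702, 71]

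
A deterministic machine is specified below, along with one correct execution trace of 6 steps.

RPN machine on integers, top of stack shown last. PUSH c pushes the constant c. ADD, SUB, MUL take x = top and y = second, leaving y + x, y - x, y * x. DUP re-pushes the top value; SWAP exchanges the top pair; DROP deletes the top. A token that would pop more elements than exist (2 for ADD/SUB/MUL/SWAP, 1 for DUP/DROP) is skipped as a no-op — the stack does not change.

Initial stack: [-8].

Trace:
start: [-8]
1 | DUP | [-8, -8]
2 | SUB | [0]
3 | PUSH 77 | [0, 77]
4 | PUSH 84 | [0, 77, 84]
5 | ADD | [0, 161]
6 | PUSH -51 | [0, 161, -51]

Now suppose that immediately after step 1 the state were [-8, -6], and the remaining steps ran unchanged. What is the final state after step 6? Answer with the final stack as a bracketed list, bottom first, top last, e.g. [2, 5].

state after step 1 := [-8, -6]
2 | SUB | [-2]
3 | PUSH 77 | [-2, 77]
4 | PUSH 84 | [-2, 77, 84]
5 | ADD | [-2, 161]
6 | PUSH -51 | [-2, 161, -51]

[-2, 161, -51]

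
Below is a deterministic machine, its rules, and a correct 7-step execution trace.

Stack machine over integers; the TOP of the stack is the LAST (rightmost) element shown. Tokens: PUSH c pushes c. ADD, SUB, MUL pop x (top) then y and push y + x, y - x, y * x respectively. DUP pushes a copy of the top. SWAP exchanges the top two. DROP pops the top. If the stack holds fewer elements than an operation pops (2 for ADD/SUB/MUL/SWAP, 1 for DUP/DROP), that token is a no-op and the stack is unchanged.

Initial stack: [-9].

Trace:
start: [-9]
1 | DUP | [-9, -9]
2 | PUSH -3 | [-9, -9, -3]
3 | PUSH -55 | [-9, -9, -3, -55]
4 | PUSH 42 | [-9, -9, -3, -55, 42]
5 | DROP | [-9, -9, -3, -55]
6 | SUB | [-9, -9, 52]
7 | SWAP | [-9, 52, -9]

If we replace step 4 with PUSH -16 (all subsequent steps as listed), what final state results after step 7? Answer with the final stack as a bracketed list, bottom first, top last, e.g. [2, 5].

(re-executing from step 4 with the substitution; state before step 4: [-9, -9, -3, -55])
4 | PUSH -16 | [-9, -9, -3, -55, -16]
5 | DROP | [-9, -9, -3, -55]
6 | SUB | [-9, -9, 52]
7 | SWAP | [-9, 52, -9]

[-9, 52, -9]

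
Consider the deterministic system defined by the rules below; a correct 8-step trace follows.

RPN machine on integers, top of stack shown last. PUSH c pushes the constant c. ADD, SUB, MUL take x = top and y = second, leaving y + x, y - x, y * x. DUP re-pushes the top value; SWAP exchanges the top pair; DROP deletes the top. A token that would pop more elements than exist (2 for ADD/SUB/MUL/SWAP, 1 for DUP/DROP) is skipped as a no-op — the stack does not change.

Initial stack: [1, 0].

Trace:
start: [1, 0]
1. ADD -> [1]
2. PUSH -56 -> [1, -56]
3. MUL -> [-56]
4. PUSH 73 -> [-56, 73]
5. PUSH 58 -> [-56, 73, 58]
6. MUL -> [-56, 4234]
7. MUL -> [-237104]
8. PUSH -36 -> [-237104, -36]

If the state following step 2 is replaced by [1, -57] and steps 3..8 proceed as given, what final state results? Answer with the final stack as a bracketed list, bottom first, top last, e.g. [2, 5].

state after step 2 := [1, -57]
3. MUL -> [-57]
4. PUSH 73 -> [-57, 73]
5. PUSH 58 -> [-57, 73, 58]
6. MUL -> [-57, 4234]
7. MUL -> [-241338]
8. PUSH -36 -> [-241338, -36]

[-241338, -36]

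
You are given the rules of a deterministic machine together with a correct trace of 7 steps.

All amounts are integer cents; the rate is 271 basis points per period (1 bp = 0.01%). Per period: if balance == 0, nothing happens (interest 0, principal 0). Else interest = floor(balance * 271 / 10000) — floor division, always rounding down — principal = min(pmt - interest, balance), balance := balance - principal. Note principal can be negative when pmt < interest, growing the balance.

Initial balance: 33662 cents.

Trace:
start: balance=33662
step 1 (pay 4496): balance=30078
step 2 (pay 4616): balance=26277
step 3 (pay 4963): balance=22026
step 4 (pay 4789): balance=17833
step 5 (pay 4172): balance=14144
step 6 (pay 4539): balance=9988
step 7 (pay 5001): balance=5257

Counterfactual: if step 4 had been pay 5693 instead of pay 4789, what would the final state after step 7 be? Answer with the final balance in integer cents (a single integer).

4277

(re-executing from step 4 with the substitution; state before step 4: balance=22026)
step 4 (pay 5693): balance=16929
step 5 (pay 4172): balance=13215
step 6 (pay 4539): balance=9034
step 7 (pay 5001): balance=4277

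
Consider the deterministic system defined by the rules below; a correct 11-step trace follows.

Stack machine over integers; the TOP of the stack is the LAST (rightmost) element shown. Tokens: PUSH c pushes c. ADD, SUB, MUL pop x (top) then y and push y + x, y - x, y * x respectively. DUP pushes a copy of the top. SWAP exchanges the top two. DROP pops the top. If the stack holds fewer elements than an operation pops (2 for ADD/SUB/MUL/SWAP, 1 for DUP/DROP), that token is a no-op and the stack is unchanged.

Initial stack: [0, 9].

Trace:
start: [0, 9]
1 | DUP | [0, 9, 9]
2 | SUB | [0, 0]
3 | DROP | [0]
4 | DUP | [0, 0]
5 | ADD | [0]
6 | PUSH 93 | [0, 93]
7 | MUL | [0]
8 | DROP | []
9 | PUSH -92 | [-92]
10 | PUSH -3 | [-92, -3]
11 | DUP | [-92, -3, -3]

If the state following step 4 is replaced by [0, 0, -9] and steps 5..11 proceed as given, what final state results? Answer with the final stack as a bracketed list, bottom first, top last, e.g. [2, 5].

state after step 4 := [0, 0, -9]
5 | ADD | [0, -9]
6 | PUSH 93 | [0, -9, 93]
7 | MUL | [0, -837]
8 | DROP | [0]
9 | PUSH -92 | [0, -92]
10 | PUSH -3 | [0, -92, -3]
11 | DUP | [0, -92, -3, -3]

[0, -92, -3, -3]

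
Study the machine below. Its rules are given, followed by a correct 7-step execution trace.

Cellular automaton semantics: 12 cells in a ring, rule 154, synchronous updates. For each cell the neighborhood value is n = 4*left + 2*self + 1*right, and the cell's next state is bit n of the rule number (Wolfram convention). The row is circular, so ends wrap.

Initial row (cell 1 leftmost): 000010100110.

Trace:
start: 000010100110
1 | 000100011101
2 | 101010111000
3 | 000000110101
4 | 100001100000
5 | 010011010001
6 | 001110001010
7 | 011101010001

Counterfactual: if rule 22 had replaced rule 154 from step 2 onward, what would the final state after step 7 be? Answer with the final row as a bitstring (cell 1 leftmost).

000110011110

(re-executing steps 2..7 under rule 22; state before step 2: 000100011101)
2 | 101110100001
3 | 000000110010
4 | 000001001111
5 | 100011110000
6 | 110100001001
7 | 000110011110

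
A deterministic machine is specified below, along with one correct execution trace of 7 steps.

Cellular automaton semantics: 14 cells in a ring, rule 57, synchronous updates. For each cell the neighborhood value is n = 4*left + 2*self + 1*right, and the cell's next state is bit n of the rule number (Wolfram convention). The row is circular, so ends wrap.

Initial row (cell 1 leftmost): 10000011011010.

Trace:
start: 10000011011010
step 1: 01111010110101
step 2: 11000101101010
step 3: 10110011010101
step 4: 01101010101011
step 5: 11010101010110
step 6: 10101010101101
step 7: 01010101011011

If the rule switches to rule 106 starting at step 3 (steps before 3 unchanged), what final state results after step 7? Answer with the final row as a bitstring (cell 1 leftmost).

(re-executing steps 3..7 under rule 106; state before step 3: 11000101101010)
step 3: 11001011110101
step 4: 01010110011011
step 5: 10101110111111
step 6: 11011011100000
step 7: 11111110100001

11111110100001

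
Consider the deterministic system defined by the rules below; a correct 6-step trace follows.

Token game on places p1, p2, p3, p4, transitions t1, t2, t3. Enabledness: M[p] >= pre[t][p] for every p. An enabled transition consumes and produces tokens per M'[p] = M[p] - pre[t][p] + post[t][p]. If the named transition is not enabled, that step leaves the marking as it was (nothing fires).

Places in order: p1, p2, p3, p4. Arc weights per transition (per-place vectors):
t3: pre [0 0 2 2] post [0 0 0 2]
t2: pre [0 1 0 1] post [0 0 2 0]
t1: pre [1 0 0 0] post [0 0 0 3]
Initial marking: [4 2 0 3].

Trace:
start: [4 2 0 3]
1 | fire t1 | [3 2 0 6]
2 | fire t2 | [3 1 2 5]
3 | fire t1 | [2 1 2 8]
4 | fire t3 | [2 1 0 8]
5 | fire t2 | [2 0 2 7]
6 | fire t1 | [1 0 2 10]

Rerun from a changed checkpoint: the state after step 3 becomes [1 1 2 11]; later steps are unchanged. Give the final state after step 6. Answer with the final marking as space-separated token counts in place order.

0 0 2 13

state after step 3 := [1 1 2 11]
4 | fire t3 | [1 1 0 11]
5 | fire t2 | [1 0 2 10]
6 | fire t1 | [0 0 2 13]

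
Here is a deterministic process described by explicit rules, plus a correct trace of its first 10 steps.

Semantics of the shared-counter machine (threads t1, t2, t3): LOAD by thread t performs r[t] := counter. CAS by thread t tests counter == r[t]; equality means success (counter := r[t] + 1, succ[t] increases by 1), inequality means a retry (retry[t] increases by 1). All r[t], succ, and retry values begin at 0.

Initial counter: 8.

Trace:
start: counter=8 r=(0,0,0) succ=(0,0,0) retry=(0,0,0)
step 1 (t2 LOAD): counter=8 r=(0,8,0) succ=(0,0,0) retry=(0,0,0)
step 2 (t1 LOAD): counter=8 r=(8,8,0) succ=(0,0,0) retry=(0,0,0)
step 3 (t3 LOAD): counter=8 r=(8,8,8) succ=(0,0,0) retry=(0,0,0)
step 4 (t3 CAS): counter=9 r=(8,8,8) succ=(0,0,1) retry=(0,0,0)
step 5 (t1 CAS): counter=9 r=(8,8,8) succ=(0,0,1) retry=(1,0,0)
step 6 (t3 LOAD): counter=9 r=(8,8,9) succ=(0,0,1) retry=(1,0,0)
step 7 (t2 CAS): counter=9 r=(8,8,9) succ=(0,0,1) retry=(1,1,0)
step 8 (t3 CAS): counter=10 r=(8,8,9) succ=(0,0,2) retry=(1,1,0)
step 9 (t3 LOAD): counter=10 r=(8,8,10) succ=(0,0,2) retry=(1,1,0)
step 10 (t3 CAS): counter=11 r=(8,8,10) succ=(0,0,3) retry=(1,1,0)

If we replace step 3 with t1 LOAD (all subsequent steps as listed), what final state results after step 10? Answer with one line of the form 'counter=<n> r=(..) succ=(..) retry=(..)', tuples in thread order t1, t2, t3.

counter=11 r=(8,8,10) succ=(1,0,2) retry=(0,1,1)

(re-executing from step 3 with the substitution; state before step 3: counter=8 r=(8,8,0) succ=(0,0,0) retry=(0,0,0))
step 3 (t1 LOAD): counter=8 r=(8,8,0) succ=(0,0,0) retry=(0,0,0)
step 4 (t3 CAS): counter=8 r=(8,8,0) succ=(0,0,0) retry=(0,0,1)
step 5 (t1 CAS): counter=9 r=(8,8,0) succ=(1,0,0) retry=(0,0,1)
step 6 (t3 LOAD): counter=9 r=(8,8,9) succ=(1,0,0) retry=(0,0,1)
step 7 (t2 CAS): counter=9 r=(8,8,9) succ=(1,0,0) retry=(0,1,1)
step 8 (t3 CAS): counter=10 r=(8,8,9) succ=(1,0,1) retry=(0,1,1)
step 9 (t3 LOAD): counter=10 r=(8,8,10) succ=(1,0,1) retry=(0,1,1)
step 10 (t3 CAS): counter=11 r=(8,8,10) succ=(1,0,2) retry=(0,1,1)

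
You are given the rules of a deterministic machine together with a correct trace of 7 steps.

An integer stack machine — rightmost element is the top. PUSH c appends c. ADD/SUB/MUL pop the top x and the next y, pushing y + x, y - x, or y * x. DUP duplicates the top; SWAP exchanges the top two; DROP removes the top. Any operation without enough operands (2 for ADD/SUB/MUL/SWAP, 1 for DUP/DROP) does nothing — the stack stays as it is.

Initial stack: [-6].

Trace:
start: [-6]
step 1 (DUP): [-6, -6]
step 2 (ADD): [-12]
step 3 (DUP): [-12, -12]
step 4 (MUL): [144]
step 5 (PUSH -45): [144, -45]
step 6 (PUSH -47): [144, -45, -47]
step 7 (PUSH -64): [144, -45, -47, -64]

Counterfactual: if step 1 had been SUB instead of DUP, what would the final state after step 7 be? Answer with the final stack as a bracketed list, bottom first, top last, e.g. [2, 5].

(re-executing from step 1 with the substitution; state before step 1: [-6])
step 1 (SUB): [-6]
step 2 (ADD): [-6]
step 3 (DUP): [-6, -6]
step 4 (MUL): [36]
step 5 (PUSH -45): [36, -45]
step 6 (PUSH -47): [36, -45, -47]
step 7 (PUSH -64): [36, -45, -47, -64]

[36, -45, -47, -64]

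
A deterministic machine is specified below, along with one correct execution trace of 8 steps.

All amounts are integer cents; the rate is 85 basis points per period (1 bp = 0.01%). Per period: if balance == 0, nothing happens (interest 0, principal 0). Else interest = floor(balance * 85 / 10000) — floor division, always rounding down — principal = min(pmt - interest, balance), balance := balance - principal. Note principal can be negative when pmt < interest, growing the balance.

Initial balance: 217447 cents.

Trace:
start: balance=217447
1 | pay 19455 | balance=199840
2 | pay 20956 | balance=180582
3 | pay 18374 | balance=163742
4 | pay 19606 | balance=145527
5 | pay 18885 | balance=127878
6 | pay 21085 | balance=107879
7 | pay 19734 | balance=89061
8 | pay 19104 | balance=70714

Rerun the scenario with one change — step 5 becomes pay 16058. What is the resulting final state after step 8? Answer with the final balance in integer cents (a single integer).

73614

(re-executing from step 5 with the substitution; state before step 5: balance=145527)
5 | pay 16058 | balance=130705
6 | pay 21085 | balance=110730
7 | pay 19734 | balance=91937
8 | pay 19104 | balance=73614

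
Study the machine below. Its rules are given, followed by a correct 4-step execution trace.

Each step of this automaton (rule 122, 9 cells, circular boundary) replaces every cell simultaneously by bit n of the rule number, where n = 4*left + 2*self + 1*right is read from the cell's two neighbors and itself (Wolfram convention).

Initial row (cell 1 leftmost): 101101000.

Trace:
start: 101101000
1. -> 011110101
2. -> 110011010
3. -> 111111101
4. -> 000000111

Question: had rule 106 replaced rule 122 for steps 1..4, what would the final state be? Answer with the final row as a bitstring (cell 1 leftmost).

(re-executing steps 1..4 under rule 106; state before step 1: 101101000)
1. -> 011110001
2. -> 110010010
3. -> 110100101
4. -> 011001011

011001011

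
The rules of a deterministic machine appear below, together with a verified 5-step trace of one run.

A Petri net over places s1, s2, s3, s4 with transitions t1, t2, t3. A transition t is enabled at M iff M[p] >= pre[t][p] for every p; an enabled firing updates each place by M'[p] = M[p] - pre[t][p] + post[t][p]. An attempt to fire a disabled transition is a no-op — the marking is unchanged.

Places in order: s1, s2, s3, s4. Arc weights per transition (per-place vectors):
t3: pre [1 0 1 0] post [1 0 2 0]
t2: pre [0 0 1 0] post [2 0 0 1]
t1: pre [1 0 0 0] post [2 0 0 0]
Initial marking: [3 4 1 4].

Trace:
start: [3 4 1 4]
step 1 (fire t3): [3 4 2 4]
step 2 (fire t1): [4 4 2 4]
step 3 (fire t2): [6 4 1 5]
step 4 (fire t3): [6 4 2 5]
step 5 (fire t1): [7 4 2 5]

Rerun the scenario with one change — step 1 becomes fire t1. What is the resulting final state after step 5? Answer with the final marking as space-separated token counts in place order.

8 4 0 5

(re-executing from step 1 with the substitution; state before step 1: [3 4 1 4])
step 1 (fire t1): [4 4 1 4]
step 2 (fire t1): [5 4 1 4]
step 3 (fire t2): [7 4 0 5]
step 4 (fire t3): [7 4 0 5]
step 5 (fire t1): [8 4 0 5]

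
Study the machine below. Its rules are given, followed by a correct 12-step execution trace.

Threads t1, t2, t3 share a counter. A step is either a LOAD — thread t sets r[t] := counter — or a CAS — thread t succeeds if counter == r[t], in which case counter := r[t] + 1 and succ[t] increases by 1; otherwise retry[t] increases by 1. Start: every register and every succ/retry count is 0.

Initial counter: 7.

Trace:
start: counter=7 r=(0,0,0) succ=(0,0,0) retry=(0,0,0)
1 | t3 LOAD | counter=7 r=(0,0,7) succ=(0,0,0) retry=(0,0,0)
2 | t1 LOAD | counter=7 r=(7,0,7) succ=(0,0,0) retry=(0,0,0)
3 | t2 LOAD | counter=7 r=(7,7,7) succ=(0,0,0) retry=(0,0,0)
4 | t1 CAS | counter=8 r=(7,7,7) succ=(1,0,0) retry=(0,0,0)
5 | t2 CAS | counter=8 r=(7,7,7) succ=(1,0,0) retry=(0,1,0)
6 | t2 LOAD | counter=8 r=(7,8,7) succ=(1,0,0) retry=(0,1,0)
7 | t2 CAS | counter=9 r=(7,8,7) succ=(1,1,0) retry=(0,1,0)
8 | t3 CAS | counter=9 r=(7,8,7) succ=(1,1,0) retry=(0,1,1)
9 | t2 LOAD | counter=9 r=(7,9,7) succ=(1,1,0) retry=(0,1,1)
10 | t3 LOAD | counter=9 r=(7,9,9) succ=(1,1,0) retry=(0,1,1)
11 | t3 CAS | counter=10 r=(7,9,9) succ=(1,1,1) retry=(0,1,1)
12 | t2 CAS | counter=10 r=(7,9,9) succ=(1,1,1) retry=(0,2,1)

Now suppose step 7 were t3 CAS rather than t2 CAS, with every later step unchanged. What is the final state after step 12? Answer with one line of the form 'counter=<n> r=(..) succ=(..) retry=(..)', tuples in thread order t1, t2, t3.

counter=9 r=(7,8,8) succ=(1,0,1) retry=(0,2,2)

(re-executing from step 7 with the substitution; state before step 7: counter=8 r=(7,8,7) succ=(1,0,0) retry=(0,1,0))
7 | t3 CAS | counter=8 r=(7,8,7) succ=(1,0,0) retry=(0,1,1)
8 | t3 CAS | counter=8 r=(7,8,7) succ=(1,0,0) retry=(0,1,2)
9 | t2 LOAD | counter=8 r=(7,8,7) succ=(1,0,0) retry=(0,1,2)
10 | t3 LOAD | counter=8 r=(7,8,8) succ=(1,0,0) retry=(0,1,2)
11 | t3 CAS | counter=9 r=(7,8,8) succ=(1,0,1) retry=(0,1,2)
12 | t2 CAS | counter=9 r=(7,8,8) succ=(1,0,1) retry=(0,2,2)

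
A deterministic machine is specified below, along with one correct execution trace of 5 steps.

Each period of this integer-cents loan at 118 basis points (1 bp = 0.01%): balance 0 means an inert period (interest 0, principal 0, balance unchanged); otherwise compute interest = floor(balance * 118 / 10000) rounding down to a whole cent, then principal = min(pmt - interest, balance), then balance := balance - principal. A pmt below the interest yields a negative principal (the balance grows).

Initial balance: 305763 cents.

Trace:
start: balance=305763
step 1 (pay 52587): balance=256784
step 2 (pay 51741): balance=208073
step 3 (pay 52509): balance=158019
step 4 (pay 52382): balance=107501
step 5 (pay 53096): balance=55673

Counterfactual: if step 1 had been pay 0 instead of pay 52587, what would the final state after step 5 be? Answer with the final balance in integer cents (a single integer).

110786

(re-executing from step 1 with the substitution; state before step 1: balance=305763)
step 1 (pay 0): balance=309371
step 2 (pay 51741): balance=261280
step 3 (pay 52509): balance=211854
step 4 (pay 52382): balance=161971
step 5 (pay 53096): balance=110786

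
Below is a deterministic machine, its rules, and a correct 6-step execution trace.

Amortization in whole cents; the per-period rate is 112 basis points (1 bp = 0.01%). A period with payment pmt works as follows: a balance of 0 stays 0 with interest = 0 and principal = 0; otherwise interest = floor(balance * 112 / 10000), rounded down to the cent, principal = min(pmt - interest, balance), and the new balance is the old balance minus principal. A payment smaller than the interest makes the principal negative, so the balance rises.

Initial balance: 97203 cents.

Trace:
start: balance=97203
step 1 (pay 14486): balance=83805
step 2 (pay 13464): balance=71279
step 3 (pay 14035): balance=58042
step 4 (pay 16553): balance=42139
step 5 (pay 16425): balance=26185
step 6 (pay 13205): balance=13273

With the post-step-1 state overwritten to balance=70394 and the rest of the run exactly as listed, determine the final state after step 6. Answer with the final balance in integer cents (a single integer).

state after step 1 := balance=70394
step 2 (pay 13464): balance=57718
step 3 (pay 14035): balance=44329
step 4 (pay 16553): balance=28272
step 5 (pay 16425): balance=12163
step 6 (pay 13205): balance=0

0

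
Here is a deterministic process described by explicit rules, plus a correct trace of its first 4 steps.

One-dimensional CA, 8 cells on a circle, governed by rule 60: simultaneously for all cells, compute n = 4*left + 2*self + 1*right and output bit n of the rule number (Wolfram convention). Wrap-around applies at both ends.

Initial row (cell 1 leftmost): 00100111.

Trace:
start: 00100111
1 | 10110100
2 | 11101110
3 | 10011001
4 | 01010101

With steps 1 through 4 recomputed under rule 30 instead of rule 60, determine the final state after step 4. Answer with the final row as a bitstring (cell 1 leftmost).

(re-executing steps 1..4 under rule 30; state before step 1: 00100111)
1 | 11111100
2 | 10000011
3 | 01000110
4 | 11101101

11101101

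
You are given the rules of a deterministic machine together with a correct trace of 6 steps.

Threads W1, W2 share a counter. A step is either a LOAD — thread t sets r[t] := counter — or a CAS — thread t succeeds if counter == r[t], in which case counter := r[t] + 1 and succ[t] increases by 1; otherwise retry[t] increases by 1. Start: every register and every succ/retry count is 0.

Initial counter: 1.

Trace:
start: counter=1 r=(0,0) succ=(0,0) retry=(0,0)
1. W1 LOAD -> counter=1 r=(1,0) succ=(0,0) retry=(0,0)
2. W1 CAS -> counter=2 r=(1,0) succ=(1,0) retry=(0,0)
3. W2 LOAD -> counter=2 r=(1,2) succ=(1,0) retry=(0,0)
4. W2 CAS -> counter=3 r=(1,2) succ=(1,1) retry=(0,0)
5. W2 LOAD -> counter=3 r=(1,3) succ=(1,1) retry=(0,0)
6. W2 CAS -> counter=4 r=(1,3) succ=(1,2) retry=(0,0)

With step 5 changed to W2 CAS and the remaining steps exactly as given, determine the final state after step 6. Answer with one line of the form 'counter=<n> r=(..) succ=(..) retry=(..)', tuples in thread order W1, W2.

counter=3 r=(1,2) succ=(1,1) retry=(0,2)

(re-executing from step 5 with the substitution; state before step 5: counter=3 r=(1,2) succ=(1,1) retry=(0,0))
5. W2 CAS -> counter=3 r=(1,2) succ=(1,1) retry=(0,1)
6. W2 CAS -> counter=3 r=(1,2) succ=(1,1) retry=(0,2)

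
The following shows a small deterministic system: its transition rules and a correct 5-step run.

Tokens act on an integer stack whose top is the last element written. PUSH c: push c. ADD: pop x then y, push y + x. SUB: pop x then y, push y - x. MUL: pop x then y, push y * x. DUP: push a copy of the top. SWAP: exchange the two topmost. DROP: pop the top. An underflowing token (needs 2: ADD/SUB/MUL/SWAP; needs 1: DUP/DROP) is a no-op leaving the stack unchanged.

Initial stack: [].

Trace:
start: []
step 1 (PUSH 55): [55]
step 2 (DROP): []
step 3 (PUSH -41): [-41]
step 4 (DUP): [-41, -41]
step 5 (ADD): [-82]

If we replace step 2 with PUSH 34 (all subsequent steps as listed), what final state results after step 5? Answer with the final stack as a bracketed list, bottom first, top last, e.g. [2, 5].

[55, 34, -82]

(re-executing from step 2 with the substitution; state before step 2: [55])
step 2 (PUSH 34): [55, 34]
step 3 (PUSH -41): [55, 34, -41]
step 4 (DUP): [55, 34, -41, -41]
step 5 (ADD): [55, 34, -82]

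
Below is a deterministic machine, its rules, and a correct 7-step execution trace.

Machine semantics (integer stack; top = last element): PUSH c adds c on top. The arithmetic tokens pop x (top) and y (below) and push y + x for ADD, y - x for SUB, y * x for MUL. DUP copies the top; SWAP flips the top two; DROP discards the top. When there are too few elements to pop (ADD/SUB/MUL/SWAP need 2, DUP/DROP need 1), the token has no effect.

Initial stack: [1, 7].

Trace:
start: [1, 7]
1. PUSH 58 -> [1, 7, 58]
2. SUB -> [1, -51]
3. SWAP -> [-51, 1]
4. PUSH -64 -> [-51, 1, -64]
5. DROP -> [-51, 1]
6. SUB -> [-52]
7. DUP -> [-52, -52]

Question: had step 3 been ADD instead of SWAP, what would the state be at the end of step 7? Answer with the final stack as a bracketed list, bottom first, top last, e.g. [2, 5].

[-50, -50]

(re-executing from step 3 with the substitution; state before step 3: [1, -51])
3. ADD -> [-50]
4. PUSH -64 -> [-50, -64]
5. DROP -> [-50]
6. SUB -> [-50]
7. DUP -> [-50, -50]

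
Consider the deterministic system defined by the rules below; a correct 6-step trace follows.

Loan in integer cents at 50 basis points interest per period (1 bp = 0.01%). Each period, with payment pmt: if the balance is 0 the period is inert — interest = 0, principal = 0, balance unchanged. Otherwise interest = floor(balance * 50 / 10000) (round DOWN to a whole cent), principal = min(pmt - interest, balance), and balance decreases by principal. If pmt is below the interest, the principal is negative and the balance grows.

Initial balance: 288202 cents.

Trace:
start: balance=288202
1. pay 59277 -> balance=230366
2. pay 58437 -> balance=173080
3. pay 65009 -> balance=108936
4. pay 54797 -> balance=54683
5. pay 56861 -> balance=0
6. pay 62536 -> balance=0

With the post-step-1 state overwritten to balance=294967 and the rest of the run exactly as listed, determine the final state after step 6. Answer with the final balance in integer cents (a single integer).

1781

state after step 1 := balance=294967
2. pay 58437 -> balance=238004
3. pay 65009 -> balance=174185
4. pay 54797 -> balance=120258
5. pay 56861 -> balance=63998
6. pay 62536 -> balance=1781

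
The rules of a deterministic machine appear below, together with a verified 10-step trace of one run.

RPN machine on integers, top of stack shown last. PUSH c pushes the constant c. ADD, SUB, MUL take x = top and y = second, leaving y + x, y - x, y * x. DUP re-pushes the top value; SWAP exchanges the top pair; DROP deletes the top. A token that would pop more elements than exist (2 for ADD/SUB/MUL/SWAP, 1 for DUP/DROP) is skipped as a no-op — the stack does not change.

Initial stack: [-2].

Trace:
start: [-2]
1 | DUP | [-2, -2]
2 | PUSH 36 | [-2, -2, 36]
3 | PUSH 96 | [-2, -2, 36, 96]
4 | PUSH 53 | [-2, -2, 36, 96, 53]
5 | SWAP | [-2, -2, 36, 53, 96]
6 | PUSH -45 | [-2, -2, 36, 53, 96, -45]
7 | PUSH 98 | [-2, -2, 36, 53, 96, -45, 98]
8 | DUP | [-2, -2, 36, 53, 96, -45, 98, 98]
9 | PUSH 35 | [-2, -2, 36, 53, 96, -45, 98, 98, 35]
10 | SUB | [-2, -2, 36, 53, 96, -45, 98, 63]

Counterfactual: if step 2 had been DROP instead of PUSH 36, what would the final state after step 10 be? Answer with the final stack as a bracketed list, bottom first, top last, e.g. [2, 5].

(re-executing from step 2 with the substitution; state before step 2: [-2, -2])
2 | DROP | [-2]
3 | PUSH 96 | [-2, 96]
4 | PUSH 53 | [-2, 96, 53]
5 | SWAP | [-2, 53, 96]
6 | PUSH -45 | [-2, 53, 96, -45]
7 | PUSH 98 | [-2, 53, 96, -45, 98]
8 | DUP | [-2, 53, 96, -45, 98, 98]
9 | PUSH 35 | [-2, 53, 96, -45, 98, 98, 35]
10 | SUB | [-2, 53, 96, -45, 98, 63]

[-2, 53, 96, -45, 98, 63]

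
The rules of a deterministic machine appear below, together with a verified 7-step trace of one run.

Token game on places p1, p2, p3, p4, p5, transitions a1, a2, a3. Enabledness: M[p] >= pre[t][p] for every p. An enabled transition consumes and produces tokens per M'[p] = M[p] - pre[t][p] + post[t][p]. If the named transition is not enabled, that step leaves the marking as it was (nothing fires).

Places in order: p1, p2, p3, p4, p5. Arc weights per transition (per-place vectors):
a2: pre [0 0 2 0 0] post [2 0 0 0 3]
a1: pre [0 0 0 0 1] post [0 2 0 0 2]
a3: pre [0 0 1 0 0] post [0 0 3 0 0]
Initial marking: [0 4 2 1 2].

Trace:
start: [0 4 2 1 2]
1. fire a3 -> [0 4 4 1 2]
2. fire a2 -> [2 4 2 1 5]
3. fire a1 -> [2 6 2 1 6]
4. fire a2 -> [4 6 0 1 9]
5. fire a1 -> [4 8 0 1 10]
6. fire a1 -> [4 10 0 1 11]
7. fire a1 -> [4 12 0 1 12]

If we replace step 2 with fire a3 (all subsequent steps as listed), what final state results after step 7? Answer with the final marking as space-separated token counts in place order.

(re-executing from step 2 with the substitution; state before step 2: [0 4 4 1 2])
2. fire a3 -> [0 4 6 1 2]
3. fire a1 -> [0 6 6 1 3]
4. fire a2 -> [2 6 4 1 6]
5. fire a1 -> [2 8 4 1 7]
6. fire a1 -> [2 10 4 1 8]
7. fire a1 -> [2 12 4 1 9]

2 12 4 1 9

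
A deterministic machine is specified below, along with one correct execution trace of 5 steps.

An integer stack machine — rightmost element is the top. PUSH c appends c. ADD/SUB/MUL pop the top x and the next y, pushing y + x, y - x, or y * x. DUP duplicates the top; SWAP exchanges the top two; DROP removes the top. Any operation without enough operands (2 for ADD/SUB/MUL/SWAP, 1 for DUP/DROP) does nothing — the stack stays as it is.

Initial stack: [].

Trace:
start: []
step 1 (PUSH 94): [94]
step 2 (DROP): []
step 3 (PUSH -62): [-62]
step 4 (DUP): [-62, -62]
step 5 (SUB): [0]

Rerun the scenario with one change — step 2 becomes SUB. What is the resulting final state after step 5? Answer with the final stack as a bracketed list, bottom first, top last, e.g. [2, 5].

(re-executing from step 2 with the substitution; state before step 2: [94])
step 2 (SUB): [94]
step 3 (PUSH -62): [94, -62]
step 4 (DUP): [94, -62, -62]
step 5 (SUB): [94, 0]

[94, 0]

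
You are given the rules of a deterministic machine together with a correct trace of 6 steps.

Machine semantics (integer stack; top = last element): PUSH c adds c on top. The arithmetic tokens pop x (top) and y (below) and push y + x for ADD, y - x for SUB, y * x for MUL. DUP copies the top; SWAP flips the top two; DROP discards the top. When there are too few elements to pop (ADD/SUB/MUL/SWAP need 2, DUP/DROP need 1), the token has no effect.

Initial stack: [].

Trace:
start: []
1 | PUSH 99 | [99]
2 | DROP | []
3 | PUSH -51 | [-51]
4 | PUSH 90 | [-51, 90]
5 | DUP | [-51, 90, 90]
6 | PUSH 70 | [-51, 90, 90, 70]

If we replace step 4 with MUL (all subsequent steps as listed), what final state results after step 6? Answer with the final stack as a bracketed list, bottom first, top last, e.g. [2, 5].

[-51, -51, 70]

(re-executing from step 4 with the substitution; state before step 4: [-51])
4 | MUL | [-51]
5 | DUP | [-51, -51]
6 | PUSH 70 | [-51, -51, 70]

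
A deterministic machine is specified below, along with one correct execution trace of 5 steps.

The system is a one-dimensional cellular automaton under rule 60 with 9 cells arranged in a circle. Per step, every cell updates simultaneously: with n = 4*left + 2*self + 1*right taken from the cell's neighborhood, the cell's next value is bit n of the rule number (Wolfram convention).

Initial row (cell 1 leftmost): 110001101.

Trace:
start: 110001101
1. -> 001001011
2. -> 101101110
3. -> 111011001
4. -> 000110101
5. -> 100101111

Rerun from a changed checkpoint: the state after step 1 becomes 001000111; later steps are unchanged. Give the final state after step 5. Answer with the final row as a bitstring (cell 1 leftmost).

010100011

state after step 1 := 001000111
2. -> 101100100
3. -> 111010110
4. -> 100111101
5. -> 010100011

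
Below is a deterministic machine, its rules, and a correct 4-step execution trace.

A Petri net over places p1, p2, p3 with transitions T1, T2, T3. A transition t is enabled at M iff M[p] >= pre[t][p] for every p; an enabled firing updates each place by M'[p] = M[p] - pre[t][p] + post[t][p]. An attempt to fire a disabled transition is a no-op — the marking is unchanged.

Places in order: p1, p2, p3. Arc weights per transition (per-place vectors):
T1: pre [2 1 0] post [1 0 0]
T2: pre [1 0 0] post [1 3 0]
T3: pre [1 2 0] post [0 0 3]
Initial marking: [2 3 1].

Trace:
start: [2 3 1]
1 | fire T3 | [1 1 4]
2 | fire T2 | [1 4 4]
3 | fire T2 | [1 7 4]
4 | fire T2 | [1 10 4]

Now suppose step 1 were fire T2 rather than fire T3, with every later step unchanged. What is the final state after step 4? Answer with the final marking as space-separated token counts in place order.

(re-executing from step 1 with the substitution; state before step 1: [2 3 1])
1 | fire T2 | [2 6 1]
2 | fire T2 | [2 9 1]
3 | fire T2 | [2 12 1]
4 | fire T2 | [2 15 1]

2 15 1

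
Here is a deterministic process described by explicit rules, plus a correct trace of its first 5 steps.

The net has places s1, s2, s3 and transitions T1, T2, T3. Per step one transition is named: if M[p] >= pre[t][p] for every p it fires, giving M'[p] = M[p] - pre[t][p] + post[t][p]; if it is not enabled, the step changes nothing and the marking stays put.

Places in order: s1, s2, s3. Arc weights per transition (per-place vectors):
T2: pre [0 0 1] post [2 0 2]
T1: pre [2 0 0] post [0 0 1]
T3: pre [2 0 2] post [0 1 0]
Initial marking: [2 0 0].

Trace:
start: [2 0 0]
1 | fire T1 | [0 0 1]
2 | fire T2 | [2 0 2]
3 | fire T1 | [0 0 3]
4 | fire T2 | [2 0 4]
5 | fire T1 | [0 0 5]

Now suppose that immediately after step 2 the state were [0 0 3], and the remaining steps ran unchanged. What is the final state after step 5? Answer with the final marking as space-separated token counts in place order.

state after step 2 := [0 0 3]
3 | fire T1 | [0 0 3]
4 | fire T2 | [2 0 4]
5 | fire T1 | [0 0 5]

0 0 5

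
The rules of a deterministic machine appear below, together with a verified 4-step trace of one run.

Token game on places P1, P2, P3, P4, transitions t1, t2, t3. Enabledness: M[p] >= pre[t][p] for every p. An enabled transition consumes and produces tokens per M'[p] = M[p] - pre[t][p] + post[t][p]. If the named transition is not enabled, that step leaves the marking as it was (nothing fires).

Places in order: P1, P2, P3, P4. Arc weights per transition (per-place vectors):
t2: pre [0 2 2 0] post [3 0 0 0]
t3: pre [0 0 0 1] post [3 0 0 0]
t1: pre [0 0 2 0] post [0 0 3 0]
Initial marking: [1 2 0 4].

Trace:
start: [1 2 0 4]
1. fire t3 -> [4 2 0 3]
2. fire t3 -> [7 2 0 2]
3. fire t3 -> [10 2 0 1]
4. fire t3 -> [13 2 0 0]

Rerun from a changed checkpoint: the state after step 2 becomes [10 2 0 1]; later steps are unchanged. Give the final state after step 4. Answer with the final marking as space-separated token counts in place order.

13 2 0 0

state after step 2 := [10 2 0 1]
3. fire t3 -> [13 2 0 0]
4. fire t3 -> [13 2 0 0]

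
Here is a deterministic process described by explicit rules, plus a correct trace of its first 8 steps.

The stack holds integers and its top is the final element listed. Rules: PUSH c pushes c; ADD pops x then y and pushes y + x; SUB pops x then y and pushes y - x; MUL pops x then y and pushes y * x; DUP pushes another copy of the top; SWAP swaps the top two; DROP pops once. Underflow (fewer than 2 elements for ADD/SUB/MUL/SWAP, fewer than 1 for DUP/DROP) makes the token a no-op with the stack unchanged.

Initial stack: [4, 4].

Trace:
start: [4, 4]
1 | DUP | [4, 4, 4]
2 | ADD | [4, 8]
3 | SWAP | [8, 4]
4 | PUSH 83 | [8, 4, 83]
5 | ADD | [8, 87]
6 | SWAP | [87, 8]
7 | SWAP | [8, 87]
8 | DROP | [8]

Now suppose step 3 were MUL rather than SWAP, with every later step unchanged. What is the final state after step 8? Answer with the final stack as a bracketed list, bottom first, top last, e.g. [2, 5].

(re-executing from step 3 with the substitution; state before step 3: [4, 8])
3 | MUL | [32]
4 | PUSH 83 | [32, 83]
5 | ADD | [115]
6 | SWAP | [115]
7 | SWAP | [115]
8 | DROP | []

[]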